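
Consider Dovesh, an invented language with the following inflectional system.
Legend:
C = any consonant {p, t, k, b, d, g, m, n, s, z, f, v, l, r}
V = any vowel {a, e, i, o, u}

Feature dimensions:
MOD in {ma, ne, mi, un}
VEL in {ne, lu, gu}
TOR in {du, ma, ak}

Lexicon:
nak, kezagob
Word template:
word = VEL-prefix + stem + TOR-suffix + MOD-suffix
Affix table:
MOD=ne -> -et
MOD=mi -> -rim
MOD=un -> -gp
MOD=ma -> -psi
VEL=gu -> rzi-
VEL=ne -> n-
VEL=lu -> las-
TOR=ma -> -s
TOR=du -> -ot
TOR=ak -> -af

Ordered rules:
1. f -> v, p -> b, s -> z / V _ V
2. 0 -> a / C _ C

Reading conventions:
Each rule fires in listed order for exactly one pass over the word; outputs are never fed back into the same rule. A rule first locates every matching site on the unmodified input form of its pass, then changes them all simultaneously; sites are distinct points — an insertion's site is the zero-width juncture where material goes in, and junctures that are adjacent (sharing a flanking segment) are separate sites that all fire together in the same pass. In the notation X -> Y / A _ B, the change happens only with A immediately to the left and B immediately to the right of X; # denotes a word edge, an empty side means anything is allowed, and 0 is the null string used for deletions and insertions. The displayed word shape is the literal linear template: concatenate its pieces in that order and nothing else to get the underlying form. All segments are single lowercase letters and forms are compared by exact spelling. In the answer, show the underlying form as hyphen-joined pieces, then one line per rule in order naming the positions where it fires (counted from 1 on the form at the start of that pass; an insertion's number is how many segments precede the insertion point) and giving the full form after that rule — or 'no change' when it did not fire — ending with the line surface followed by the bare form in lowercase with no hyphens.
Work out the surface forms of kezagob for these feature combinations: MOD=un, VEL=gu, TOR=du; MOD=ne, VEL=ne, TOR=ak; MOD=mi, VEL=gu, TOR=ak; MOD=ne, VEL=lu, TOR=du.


cell MOD=un, VEL=gu, TOR=du:
underlying: rzi-kezagob-ot-gp
1. f -> v, p -> b, s -> z / V _ V: no change
2. 0 -> a / C _ C: inserts after position(s) 1, 12, 13: razikezagobotagap
surface: razikezagobotagap

cell MOD=ne, VEL=ne, TOR=ak:
underlying: n-kezagob-af-et
1. f -> v, p -> b, s -> z / V _ V: fires at position(s) 10: nkezagobavet
2. 0 -> a / C _ C: inserts after position(s) 1: nakezagobavet
surface: nakezagobavet

cell MOD=mi, VEL=gu, TOR=ak:
underlying: rzi-kezagob-af-rim
1. f -> v, p -> b, s -> z / V _ V: no change
2. 0 -> a / C _ C: inserts after position(s) 1, 12: razikezagobafarim
surface: razikezagobafarim

cell MOD=ne, VEL=lu, TOR=du:
underlying: las-kezagob-ot-et
1. f -> v, p -> b, s -> z / V _ V: no change
2. 0 -> a / C _ C: inserts after position(s) 3: lasakezagobotet
surface: lasakezagobotet


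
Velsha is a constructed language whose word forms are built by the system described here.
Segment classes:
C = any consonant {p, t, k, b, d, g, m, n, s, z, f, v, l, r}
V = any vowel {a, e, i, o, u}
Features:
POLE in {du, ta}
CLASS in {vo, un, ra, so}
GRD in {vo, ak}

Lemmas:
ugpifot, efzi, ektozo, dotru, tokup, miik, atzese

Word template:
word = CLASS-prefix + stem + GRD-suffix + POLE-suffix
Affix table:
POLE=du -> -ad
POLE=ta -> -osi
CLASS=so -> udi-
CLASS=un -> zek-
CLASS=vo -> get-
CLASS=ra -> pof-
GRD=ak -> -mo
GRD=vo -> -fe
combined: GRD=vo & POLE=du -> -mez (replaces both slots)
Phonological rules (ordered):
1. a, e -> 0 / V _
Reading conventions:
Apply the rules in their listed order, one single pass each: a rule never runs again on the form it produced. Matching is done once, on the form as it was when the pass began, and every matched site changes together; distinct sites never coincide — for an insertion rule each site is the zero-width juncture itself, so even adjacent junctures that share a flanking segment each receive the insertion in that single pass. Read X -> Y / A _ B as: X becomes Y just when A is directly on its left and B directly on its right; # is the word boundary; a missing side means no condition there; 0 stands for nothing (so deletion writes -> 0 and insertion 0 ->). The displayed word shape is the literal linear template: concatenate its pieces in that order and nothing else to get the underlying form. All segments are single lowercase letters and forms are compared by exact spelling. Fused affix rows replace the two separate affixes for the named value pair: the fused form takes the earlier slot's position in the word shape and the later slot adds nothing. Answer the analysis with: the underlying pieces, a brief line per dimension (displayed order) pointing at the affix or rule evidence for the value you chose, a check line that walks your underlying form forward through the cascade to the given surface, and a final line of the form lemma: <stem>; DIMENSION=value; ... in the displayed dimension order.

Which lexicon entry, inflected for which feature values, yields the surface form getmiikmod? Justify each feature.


underlying: get-miik-mo-ad
POLE=du - signalled by the affix -ad
CLASS=vo - signalled by the affix get-
GRD=ak - signalled by the affix -mo
check: getmiikmoad -> getmiikmod
lemma: miik; POLE=du; CLASS=vo; GRD=ak


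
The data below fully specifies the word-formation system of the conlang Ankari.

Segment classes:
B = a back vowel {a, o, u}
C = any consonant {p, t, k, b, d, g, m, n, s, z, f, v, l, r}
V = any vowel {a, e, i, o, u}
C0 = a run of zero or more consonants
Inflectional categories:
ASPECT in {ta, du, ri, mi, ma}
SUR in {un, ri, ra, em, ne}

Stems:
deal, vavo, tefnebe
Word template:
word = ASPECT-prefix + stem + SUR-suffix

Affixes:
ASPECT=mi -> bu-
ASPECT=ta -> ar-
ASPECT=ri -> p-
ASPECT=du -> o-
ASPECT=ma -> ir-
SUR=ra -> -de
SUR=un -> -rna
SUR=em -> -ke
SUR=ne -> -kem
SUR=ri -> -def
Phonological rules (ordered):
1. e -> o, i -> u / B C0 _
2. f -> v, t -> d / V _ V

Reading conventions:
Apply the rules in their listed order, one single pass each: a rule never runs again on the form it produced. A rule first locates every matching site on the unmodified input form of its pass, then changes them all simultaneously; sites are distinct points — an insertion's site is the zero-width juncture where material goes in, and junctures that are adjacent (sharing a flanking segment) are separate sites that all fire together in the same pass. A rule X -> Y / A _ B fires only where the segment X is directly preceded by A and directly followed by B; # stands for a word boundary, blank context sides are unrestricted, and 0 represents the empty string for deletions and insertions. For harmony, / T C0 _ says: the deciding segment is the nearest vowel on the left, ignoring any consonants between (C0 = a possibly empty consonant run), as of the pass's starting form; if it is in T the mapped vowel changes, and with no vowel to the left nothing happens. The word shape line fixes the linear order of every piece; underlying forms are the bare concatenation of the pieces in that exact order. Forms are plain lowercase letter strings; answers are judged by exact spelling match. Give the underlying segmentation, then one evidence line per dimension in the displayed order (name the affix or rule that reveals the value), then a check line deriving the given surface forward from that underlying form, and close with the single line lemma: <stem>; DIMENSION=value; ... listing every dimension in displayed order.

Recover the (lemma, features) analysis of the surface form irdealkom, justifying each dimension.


underlying: ir-deal-kem
ASPECT=ma - signalled by the affix ir-
SUR=ne - signalled by the affix -kem
check: irdealkem -> irdealkom -> irdealkom
lemma: deal; ASPECT=ma; SUR=ne


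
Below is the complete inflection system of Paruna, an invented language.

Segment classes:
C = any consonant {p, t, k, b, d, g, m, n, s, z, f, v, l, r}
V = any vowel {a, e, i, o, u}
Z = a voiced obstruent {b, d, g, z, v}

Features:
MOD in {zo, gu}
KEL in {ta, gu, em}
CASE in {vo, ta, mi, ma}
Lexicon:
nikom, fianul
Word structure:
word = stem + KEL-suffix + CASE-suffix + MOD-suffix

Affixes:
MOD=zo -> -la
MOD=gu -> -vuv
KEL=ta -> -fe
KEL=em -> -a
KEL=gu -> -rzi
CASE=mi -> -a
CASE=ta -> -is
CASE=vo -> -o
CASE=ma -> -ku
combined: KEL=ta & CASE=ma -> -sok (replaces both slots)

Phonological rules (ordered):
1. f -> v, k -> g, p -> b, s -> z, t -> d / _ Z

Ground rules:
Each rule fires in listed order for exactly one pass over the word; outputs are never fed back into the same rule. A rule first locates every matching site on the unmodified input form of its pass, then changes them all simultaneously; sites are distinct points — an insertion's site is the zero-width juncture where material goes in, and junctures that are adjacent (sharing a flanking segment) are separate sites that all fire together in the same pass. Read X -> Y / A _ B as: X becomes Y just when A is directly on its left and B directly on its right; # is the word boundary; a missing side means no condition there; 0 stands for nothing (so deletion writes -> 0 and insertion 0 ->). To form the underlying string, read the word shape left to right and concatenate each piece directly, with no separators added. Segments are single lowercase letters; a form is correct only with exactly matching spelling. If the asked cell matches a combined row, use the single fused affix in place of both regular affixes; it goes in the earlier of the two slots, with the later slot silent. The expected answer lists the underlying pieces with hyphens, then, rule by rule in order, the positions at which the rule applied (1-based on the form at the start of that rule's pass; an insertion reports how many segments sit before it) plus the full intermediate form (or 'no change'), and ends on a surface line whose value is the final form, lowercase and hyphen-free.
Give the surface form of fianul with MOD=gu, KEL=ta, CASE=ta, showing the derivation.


underlying: fianul-fe-is-vuv
1. f -> v, k -> g, p -> b, s -> z, t -> d / _ Z: fires at position(s) 10: fianulfeizvuv
surface: fianulfeizvuv


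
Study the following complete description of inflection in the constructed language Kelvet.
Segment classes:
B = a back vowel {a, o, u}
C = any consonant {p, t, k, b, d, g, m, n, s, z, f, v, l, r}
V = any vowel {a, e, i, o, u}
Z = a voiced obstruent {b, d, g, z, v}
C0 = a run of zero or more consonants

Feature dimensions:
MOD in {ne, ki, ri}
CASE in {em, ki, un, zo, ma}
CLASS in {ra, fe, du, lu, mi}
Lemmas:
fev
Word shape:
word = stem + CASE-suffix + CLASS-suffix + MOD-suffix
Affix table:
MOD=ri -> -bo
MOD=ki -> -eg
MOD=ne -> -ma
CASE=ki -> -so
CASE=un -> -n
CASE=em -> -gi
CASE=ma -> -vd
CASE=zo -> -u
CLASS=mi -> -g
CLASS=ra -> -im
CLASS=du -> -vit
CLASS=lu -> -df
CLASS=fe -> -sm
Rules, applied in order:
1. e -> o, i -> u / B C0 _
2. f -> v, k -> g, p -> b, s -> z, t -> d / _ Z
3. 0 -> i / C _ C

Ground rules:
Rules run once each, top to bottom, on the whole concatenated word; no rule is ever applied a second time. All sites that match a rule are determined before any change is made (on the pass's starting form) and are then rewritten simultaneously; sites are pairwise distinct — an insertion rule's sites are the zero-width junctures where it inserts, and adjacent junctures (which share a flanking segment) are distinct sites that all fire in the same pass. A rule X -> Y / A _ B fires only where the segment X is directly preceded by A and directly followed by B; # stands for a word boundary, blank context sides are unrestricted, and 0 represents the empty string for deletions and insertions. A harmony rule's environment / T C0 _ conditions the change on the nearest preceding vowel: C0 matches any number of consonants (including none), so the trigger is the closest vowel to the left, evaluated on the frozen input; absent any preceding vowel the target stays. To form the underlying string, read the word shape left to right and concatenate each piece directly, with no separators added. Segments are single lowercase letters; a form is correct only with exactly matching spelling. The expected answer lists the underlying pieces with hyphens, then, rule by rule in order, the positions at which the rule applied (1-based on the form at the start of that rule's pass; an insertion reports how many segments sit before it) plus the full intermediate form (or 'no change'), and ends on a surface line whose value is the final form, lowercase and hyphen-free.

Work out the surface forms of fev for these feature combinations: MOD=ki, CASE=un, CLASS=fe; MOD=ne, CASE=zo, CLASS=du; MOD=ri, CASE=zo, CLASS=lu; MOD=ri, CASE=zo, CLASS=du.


cell MOD=ki, CASE=un, CLASS=fe:
underlying: fev-n-sm-eg
1. e -> o, i -> u / B C0 _: no change
2. f -> v, k -> g, p -> b, s -> z, t -> d / _ Z: no change
3. 0 -> i / C _ C: inserts after position(s) 3, 4, 5: fevinisimeg
surface: fevinisimeg

cell MOD=ne, CASE=zo, CLASS=du:
underlying: fev-u-vit-ma
1. e -> o, i -> u / B C0 _: fires at position(s) 6: fevuvutma
2. f -> v, k -> g, p -> b, s -> z, t -> d / _ Z: no change
3. 0 -> i / C _ C: inserts after position(s) 7: fevuvutima
surface: fevuvutima

cell MOD=ri, CASE=zo, CLASS=lu:
underlying: fev-u-df-bo
1. e -> o, i -> u / B C0 _: no change
2. f -> v, k -> g, p -> b, s -> z, t -> d / _ Z: fires at position(s) 6: fevudvbo
3. 0 -> i / C _ C: inserts after position(s) 5, 6: fevudivibo
surface: fevudivibo

cell MOD=ri, CASE=zo, CLASS=du:
underlying: fev-u-vit-bo
1. e -> o, i -> u / B C0 _: fires at position(s) 6: fevuvutbo
2. f -> v, k -> g, p -> b, s -> z, t -> d / _ Z: fires at position(s) 7: fevuvudbo
3. 0 -> i / C _ C: inserts after position(s) 7: fevuvudibo
surface: fevuvudibo


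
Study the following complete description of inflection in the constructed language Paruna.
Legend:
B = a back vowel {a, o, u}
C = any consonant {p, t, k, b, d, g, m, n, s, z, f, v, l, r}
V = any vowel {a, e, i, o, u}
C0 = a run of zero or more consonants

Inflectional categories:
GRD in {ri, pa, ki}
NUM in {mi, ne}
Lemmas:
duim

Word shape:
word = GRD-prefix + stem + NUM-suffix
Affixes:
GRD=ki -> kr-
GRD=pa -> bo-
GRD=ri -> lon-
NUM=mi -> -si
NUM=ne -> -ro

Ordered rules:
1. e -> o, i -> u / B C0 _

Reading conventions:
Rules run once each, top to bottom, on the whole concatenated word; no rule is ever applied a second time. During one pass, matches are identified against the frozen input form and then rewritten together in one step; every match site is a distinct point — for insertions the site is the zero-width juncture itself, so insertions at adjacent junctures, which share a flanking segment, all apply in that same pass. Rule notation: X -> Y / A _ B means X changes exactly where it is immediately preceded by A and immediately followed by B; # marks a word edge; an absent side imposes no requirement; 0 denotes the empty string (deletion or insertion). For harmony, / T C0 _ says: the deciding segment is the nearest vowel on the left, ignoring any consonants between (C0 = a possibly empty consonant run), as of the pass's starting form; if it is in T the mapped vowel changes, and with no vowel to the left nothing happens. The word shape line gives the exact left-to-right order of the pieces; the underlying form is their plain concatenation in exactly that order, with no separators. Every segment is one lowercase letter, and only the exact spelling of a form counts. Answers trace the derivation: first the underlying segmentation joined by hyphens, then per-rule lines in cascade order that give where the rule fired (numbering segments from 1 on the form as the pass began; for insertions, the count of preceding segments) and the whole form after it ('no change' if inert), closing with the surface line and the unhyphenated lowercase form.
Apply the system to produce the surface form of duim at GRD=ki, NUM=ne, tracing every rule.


underlying: kr-duim-ro
1. e -> o, i -> u / B C0 _: fires at position(s) 5: krduumro
surface: krduumro


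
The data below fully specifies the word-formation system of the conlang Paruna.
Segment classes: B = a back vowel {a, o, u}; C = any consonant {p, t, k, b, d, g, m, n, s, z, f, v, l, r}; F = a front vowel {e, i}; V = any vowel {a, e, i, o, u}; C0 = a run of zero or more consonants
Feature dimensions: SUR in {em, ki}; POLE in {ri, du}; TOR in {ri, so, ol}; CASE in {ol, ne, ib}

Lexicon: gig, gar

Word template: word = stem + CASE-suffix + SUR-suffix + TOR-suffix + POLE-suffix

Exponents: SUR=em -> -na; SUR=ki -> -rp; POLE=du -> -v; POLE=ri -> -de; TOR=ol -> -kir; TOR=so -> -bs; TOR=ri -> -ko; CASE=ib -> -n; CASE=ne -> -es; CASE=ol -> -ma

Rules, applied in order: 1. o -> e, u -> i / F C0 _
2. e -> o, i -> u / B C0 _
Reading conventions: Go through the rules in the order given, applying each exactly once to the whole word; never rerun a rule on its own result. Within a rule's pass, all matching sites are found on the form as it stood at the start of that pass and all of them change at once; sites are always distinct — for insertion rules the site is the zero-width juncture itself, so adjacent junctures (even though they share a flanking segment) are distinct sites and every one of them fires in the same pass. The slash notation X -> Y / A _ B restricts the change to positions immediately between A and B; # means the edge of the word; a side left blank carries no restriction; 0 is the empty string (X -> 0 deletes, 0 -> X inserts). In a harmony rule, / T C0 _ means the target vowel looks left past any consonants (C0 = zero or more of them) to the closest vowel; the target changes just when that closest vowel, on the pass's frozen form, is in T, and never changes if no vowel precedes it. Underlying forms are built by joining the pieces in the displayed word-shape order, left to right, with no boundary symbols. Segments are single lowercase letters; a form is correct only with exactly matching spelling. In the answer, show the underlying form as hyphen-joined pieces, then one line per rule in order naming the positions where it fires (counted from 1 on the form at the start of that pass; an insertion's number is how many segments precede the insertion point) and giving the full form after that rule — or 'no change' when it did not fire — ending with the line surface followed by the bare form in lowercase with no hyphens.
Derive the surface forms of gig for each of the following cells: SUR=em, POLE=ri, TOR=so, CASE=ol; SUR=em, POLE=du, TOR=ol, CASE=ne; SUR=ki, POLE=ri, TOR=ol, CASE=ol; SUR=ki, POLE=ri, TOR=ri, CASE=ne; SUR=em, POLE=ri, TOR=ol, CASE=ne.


cell SUR=em, POLE=ri, TOR=so, CASE=ol:
underlying: gig-ma-na-bs-de
1. o -> e, u -> i / F C0 _: no change
2. e -> o, i -> u / B C0 _: fires at position(s) 11: gigmanabsdo
surface: gigmanabsdo

cell SUR=em, POLE=du, TOR=ol, CASE=ne:
underlying: gig-es-na-kir-v
1. o -> e, u -> i / F C0 _: no change
2. e -> o, i -> u / B C0 _: fires at position(s) 9: gigesnakurv
surface: gigesnakurv

cell SUR=ki, POLE=ri, TOR=ol, CASE=ol:
underlying: gig-ma-rp-kir-de
1. o -> e, u -> i / F C0 _: no change
2. e -> o, i -> u / B C0 _: fires at position(s) 9: gigmarpkurde
surface: gigmarpkurde

cell SUR=ki, POLE=ri, TOR=ri, CASE=ne:
underlying: gig-es-rp-ko-de
1. o -> e, u -> i / F C0 _: fires at position(s) 9: gigesrpkede
2. e -> o, i -> u / B C0 _: no change
surface: gigesrpkede

cell SUR=em, POLE=ri, TOR=ol, CASE=ne:
underlying: gig-es-na-kir-de
1. o -> e, u -> i / F C0 _: no change
2. e -> o, i -> u / B C0 _: fires at position(s) 9: gigesnakurde
surface: gigesnakurde


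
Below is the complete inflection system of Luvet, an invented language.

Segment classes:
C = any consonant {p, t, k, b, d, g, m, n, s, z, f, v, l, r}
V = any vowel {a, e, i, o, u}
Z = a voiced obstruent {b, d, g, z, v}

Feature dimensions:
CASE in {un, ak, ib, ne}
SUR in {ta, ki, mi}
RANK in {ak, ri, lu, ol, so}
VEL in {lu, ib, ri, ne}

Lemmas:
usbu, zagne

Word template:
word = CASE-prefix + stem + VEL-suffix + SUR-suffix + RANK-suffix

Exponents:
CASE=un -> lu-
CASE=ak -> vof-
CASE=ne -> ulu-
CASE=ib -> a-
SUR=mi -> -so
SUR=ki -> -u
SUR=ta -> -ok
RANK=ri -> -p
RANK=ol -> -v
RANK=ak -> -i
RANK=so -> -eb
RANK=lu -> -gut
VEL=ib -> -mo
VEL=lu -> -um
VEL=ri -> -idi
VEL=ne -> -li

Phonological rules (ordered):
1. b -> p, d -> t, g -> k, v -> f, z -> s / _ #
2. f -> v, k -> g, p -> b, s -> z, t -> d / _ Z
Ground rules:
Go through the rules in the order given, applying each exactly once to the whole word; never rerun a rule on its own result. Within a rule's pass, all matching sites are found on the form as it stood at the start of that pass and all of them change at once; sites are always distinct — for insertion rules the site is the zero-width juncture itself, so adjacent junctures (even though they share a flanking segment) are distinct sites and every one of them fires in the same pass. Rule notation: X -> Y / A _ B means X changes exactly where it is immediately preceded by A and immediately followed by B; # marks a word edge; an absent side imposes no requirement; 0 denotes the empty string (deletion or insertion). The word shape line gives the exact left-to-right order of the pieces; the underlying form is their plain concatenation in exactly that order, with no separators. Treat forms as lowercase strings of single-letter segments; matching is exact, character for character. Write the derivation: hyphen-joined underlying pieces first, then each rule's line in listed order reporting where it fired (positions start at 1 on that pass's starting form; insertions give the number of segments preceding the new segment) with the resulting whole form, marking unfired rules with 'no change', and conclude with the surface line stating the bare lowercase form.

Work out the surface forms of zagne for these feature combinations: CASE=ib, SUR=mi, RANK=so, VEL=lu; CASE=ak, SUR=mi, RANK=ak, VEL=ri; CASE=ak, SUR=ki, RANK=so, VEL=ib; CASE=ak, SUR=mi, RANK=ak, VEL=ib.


cell CASE=ib, SUR=mi, RANK=so, VEL=lu:
underlying: a-zagne-um-so-eb
1. b -> p, d -> t, g -> k, v -> f, z -> s / _ #: fires at position(s) 12: azagneumsoep
2. f -> v, k -> g, p -> b, s -> z, t -> d / _ Z: no change
surface: azagneumsoep

cell CASE=ak, SUR=mi, RANK=ak, VEL=ri:
underlying: vof-zagne-idi-so-i
1. b -> p, d -> t, g -> k, v -> f, z -> s / _ #: no change
2. f -> v, k -> g, p -> b, s -> z, t -> d / _ Z: fires at position(s) 3: vovzagneidisoi
surface: vovzagneidisoi

cell CASE=ak, SUR=ki, RANK=so, VEL=ib:
underlying: vof-zagne-mo-u-eb
1. b -> p, d -> t, g -> k, v -> f, z -> s / _ #: fires at position(s) 13: vofzagnemouep
2. f -> v, k -> g, p -> b, s -> z, t -> d / _ Z: fires at position(s) 3: vovzagnemouep
surface: vovzagnemouep

cell CASE=ak, SUR=mi, RANK=ak, VEL=ib:
underlying: vof-zagne-mo-so-i
1. b -> p, d -> t, g -> k, v -> f, z -> s / _ #: no change
2. f -> v, k -> g, p -> b, s -> z, t -> d / _ Z: fires at position(s) 3: vovzagnemosoi
surface: vovzagnemosoi


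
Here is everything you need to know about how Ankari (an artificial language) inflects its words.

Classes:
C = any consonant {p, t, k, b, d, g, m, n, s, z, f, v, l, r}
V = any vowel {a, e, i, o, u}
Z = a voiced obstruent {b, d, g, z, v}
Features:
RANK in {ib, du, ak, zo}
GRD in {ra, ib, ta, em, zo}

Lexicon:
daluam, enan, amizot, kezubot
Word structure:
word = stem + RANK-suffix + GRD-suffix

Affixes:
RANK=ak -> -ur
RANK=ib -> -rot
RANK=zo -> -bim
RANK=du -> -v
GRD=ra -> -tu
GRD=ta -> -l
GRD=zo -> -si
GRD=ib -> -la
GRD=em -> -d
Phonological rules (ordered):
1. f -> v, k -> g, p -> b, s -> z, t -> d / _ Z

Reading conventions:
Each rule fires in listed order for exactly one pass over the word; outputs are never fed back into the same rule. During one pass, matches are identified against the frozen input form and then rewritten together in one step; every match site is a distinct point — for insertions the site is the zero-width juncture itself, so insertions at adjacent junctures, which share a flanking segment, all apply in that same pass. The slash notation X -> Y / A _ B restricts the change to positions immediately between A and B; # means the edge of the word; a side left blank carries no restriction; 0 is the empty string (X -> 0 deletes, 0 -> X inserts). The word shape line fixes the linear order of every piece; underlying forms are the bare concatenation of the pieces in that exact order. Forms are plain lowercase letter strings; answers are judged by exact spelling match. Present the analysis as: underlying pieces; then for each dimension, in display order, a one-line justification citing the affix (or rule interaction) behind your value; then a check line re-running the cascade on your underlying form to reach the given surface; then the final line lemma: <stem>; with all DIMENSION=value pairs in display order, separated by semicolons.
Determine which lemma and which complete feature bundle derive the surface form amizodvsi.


underlying: amizot-v-si
RANK=du - signalled by the affix -v
GRD=zo - signalled by the affix -si
check: amizotvsi -> amizodvsi
lemma: amizot; RANK=du; GRD=zo


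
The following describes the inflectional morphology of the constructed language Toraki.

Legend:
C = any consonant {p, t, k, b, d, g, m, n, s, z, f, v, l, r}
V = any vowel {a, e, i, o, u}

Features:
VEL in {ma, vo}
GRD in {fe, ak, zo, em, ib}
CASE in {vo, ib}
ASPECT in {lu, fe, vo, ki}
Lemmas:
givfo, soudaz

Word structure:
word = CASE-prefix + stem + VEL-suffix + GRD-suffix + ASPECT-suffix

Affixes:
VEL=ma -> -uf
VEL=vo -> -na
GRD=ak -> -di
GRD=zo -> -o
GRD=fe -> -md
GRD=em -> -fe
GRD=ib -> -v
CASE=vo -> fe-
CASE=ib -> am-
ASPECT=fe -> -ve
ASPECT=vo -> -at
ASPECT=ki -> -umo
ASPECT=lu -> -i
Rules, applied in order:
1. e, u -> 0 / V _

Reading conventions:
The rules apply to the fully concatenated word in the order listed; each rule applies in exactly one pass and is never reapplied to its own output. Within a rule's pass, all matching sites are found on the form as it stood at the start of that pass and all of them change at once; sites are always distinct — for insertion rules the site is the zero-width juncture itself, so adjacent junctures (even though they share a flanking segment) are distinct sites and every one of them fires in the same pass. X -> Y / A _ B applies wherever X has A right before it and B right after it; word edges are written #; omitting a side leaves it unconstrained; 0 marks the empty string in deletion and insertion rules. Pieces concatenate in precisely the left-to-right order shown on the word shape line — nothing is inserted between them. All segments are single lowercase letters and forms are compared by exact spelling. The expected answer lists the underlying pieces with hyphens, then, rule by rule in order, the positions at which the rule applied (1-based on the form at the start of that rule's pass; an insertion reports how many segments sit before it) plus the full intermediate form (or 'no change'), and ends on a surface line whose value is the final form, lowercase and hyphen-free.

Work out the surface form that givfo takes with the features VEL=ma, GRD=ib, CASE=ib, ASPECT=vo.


underlying: am-givfo-uf-v-at
1. e, u -> 0 / V _: fires at position(s) 8: amgivfofvat
surface: amgivfofvat


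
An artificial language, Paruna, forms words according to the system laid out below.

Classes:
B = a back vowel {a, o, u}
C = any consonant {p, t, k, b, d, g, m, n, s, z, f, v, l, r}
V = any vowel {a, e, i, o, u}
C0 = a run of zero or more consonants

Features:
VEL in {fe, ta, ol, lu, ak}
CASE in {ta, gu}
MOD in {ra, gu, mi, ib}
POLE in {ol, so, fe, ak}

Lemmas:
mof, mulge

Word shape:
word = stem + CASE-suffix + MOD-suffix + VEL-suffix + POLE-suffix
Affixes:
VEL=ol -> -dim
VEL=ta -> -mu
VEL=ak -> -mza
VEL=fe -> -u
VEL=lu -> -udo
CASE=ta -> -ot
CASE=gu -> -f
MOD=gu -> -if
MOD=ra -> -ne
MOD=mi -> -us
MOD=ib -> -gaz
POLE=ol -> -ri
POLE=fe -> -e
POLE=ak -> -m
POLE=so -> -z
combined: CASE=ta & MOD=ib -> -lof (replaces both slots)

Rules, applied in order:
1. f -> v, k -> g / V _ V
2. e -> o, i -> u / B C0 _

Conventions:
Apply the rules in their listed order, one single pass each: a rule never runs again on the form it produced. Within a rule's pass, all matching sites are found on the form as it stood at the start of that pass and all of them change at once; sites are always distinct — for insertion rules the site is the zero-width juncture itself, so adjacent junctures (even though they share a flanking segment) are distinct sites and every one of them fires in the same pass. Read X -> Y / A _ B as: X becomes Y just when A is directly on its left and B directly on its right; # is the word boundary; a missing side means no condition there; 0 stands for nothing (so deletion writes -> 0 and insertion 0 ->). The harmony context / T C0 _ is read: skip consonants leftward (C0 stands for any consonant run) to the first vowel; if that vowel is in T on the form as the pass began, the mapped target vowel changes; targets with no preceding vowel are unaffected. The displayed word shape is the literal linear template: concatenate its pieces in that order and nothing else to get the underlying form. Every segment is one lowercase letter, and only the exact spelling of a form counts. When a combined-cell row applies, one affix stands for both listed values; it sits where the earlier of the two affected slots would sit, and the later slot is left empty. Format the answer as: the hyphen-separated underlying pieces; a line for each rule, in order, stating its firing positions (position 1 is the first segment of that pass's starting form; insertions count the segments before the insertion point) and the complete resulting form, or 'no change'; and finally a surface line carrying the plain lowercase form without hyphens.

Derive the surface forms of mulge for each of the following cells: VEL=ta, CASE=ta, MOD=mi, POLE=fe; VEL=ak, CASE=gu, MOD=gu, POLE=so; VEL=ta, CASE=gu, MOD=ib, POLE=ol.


cell VEL=ta, CASE=ta, MOD=mi, POLE=fe:
underlying: mulge-ot-us-mu-e
1. f -> v, k -> g / V _ V: no change
2. e -> o, i -> u / B C0 _: fires at position(s) 5, 12: mulgootusmuo
surface: mulgootusmuo

cell VEL=ak, CASE=gu, MOD=gu, POLE=so:
underlying: mulge-f-if-mza-z
1. f -> v, k -> g / V _ V: fires at position(s) 6: mulgevifmzaz
2. e -> o, i -> u / B C0 _: fires at position(s) 5: mulgovifmzaz
surface: mulgovifmzaz

cell VEL=ta, CASE=gu, MOD=ib, POLE=ol:
underlying: mulge-f-gaz-mu-ri
1. f -> v, k -> g / V _ V: no change
2. e -> o, i -> u / B C0 _: fires at position(s) 5, 13: mulgofgazmuru
surface: mulgofgazmuru


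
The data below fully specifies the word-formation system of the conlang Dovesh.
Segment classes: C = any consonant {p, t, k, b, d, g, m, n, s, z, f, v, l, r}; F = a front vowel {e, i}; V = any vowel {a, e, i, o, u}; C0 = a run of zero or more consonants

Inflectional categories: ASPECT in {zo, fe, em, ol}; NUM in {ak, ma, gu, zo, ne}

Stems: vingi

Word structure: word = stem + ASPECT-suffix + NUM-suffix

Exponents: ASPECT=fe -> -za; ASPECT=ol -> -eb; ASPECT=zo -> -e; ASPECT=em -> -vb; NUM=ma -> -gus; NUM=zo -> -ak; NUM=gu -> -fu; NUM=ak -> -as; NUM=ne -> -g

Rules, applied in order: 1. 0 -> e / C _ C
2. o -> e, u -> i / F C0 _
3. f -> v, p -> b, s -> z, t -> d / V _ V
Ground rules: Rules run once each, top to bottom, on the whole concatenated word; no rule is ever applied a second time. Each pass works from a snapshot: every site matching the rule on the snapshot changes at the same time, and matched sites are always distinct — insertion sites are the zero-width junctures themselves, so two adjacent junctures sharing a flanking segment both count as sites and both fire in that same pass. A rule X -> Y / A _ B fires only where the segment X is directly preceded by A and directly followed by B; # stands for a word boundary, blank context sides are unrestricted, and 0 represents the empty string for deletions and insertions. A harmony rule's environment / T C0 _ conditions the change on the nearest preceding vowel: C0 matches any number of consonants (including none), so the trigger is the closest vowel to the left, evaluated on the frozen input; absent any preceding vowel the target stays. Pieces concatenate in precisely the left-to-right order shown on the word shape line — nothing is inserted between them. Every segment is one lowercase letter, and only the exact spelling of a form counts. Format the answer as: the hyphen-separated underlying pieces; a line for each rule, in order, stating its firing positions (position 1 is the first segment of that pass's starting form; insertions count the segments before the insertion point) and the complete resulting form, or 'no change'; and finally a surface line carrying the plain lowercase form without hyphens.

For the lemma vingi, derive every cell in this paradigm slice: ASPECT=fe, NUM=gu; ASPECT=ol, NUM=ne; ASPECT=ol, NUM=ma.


cell ASPECT=fe, NUM=gu:
underlying: vingi-za-fu
1. 0 -> e / C _ C: inserts after position(s) 3: vinegizafu
2. o -> e, u -> i / F C0 _: no change
3. f -> v, p -> b, s -> z, t -> d / V _ V: fires at position(s) 9: vinegizavu
surface: vinegizavu

cell ASPECT=ol, NUM=ne:
underlying: vingi-eb-g
1. 0 -> e / C _ C: inserts after position(s) 3, 7: vinegiebeg
2. o -> e, u -> i / F C0 _: no change
3. f -> v, p -> b, s -> z, t -> d / V _ V: no change
surface: vinegiebeg

cell ASPECT=ol, NUM=ma:
underlying: vingi-eb-gus
1. 0 -> e / C _ C: inserts after position(s) 3, 7: vinegiebegus
2. o -> e, u -> i / F C0 _: fires at position(s) 11: vinegiebegis
3. f -> v, p -> b, s -> z, t -> d / V _ V: no change
surface: vinegiebegis


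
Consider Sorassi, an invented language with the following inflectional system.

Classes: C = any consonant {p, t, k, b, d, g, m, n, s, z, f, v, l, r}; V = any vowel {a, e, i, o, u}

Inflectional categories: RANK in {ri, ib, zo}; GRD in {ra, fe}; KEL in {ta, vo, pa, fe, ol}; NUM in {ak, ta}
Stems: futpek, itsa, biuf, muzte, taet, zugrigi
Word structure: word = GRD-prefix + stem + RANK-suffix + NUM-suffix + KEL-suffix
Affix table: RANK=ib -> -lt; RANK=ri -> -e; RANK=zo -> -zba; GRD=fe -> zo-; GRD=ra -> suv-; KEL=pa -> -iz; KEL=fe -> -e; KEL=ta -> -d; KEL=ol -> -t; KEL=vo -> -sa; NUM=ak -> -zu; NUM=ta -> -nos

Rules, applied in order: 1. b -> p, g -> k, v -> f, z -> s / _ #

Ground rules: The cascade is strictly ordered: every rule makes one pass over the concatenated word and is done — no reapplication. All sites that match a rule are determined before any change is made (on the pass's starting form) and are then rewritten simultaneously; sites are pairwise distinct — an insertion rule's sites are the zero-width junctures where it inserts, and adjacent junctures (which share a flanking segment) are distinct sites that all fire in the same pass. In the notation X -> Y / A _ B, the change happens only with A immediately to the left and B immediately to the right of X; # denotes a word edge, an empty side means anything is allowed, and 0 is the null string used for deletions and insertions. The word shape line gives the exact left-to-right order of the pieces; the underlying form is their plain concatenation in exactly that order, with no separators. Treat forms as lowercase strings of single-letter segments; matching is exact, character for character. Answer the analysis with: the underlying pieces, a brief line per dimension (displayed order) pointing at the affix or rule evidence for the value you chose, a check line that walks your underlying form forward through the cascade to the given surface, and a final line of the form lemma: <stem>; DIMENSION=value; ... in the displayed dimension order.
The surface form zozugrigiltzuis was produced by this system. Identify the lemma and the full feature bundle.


underlying: zo-zugrigi-lt-zu-iz
RANK=ib - signalled by the affix -lt
GRD=fe - signalled by the affix zo-
KEL=pa - signalled by the affix -iz
NUM=ak - signalled by the affix -zu
check: zozugrigiltzuiz -> zozugrigiltzuis
lemma: zugrigi; RANK=ib; GRD=fe; KEL=pa; NUM=ak


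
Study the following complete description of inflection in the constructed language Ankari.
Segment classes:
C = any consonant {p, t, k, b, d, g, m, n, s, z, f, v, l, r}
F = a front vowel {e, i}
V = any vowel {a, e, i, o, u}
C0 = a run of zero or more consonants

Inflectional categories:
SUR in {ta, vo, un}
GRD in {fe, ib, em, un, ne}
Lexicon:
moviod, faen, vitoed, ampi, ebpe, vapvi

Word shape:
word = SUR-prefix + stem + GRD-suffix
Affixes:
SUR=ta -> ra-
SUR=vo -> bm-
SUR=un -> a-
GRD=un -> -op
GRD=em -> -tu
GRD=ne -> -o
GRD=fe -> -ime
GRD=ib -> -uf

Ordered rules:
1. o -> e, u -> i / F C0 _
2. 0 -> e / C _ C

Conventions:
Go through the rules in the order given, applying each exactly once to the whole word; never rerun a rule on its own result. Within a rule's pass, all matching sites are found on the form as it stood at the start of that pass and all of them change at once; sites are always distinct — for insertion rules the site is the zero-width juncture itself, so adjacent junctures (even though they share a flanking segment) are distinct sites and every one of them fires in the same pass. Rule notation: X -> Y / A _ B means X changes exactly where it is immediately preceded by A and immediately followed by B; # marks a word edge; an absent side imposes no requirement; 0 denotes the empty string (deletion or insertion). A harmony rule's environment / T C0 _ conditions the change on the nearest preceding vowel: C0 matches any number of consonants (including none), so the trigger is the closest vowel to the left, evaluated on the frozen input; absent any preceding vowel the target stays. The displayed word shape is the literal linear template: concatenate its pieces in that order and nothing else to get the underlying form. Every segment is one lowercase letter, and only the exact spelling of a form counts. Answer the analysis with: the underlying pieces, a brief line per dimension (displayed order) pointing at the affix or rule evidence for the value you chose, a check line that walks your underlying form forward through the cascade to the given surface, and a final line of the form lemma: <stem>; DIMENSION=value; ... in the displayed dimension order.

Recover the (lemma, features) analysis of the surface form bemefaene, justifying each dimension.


underlying: bm-faen-o
SUR=vo - signalled by the affix bm-
GRD=ne - signalled by the affix -o
check: bmfaeno -> bmfaene -> bemefaene
lemma: faen; SUR=vo; GRD=ne


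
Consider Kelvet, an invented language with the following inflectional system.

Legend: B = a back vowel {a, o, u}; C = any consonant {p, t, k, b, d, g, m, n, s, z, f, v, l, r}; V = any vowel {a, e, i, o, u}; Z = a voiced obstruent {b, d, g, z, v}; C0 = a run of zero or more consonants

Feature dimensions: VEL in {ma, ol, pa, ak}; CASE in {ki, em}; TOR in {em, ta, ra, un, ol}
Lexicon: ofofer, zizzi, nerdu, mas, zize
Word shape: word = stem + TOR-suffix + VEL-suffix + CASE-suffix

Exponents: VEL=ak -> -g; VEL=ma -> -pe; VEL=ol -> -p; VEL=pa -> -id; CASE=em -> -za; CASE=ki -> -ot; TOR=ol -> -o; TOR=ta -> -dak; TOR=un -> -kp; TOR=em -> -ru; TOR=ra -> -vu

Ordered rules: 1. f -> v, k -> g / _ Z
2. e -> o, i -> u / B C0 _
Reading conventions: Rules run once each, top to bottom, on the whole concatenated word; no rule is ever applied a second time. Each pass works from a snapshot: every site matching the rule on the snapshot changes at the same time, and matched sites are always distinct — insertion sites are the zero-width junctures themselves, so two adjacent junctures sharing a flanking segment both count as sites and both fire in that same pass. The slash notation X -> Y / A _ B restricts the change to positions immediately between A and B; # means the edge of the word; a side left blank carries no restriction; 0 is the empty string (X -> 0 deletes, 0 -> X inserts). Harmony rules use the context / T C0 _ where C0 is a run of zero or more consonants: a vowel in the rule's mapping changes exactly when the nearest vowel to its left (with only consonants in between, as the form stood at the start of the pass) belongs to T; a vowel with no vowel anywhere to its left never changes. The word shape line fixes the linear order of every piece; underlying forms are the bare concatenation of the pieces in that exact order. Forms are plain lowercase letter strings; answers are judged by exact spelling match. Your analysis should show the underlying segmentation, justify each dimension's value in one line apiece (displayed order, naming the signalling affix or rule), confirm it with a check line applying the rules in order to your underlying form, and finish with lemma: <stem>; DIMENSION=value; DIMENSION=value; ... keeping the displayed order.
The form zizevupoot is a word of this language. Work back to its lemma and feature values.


underlying: zize-vu-pe-ot
VEL=ma - signalled by the affix -pe
CASE=ki - signalled by the affix -ot
TOR=ra - signalled by the affix -vu
check: zizevupeot -> zizevupeot -> zizevupoot
lemma: zize; VEL=ma; CASE=ki; TOR=ra
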